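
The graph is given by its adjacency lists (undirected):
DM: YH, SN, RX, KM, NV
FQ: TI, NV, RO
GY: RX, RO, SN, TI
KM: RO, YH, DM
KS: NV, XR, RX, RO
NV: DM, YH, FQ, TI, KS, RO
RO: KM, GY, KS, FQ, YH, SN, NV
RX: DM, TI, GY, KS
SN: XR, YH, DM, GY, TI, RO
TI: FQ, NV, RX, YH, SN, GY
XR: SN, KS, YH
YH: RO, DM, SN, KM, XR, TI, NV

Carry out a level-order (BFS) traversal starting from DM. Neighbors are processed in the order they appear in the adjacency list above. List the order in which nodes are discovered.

Visit DM; enqueue YH, SN, RX, KM, NV → queue [YH, SN, RX, KM, NV]
Visit YH; enqueue RO, XR, TI → queue [SN, RX, KM, NV, RO, XR, TI]
Visit SN; enqueue GY → queue [RX, KM, NV, RO, XR, TI, GY]
Visit RX; enqueue KS → queue [KM, NV, RO, XR, TI, GY, KS]
Visit KM → queue [NV, RO, XR, TI, GY, KS]
Visit NV; enqueue FQ → queue [RO, XR, TI, GY, KS, FQ]
Visit RO → queue [XR, TI, GY, KS, FQ]
Visit XR → queue [TI, GY, KS, FQ]
Visit TI → queue [GY, KS, FQ]
Visit GY → queue [KS, FQ]
Visit KS → queue [FQ]
Visit FQ → queue []

DM, YH, SN, RX, KM, NV, RO, XR, TI, GY, KS, FQ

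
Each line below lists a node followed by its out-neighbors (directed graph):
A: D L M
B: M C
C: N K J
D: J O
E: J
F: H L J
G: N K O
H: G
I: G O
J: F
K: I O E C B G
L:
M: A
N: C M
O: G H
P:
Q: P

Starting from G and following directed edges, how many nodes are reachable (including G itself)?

BFS from G visits: G, K, N, O, B, C, E, I, M, H, J, A, F, D, L
Reachable nodes: 15 of 17 total.

15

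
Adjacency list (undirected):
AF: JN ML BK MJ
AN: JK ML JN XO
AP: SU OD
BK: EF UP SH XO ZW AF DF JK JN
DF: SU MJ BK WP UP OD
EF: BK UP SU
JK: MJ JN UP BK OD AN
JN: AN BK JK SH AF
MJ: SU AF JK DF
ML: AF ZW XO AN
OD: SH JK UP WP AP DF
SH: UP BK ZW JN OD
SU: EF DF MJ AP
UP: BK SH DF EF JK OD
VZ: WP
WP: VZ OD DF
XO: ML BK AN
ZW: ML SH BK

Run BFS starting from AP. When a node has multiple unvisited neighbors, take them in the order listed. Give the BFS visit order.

AP, SU, OD, EF, DF, MJ, SH, JK, UP, WP, BK, AF, ZW, JN, AN, VZ, XO, ML

Visit AP; enqueue SU, OD → queue [SU, OD]
Visit SU; enqueue EF, DF, MJ → queue [OD, EF, DF, MJ]
Visit OD; enqueue SH, JK, UP, WP → queue [EF, DF, MJ, SH, JK, UP, WP]
Visit EF; enqueue BK → queue [DF, MJ, SH, JK, UP, WP, BK]
Visit DF → queue [MJ, SH, JK, UP, WP, BK]
Visit MJ; enqueue AF → queue [SH, JK, UP, WP, BK, AF]
Visit SH; enqueue ZW, JN → queue [JK, UP, WP, BK, AF, ZW, JN]
Visit JK; enqueue AN → queue [UP, WP, BK, AF, ZW, JN, AN]
Visit UP → queue [WP, BK, AF, ZW, JN, AN]
Visit WP; enqueue VZ → queue [BK, AF, ZW, JN, AN, VZ]
Visit BK; enqueue XO → queue [AF, ZW, JN, AN, VZ, XO]
Visit AF; enqueue ML → queue [ZW, JN, AN, VZ, XO, ML]
Visit ZW → queue [JN, AN, VZ, XO, ML]
Visit JN → queue [AN, VZ, XO, ML]
Visit AN → queue [VZ, XO, ML]
Visit VZ → queue [XO, ML]
Visit XO → queue [ML]
Visit ML → queue []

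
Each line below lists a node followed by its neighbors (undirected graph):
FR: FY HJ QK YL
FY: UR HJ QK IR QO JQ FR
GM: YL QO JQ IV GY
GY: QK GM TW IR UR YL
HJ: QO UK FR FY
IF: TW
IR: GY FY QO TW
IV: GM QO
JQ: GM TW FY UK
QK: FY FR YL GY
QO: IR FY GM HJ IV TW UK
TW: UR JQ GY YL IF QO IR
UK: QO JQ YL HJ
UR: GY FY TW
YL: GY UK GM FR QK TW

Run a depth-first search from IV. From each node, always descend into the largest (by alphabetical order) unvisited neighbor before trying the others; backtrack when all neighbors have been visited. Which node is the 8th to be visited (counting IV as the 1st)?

QK

Visit IV
IV → QO
QO → UK
UK → YL
YL → TW
TW → UR
UR → GY
GY → QK
QK → FY
FY → JQ
JQ → GM
FY → IR
FY → HJ
HJ → FR
TW → IF

Visit order: IV, QO, UK, YL, TW, UR, GY, QK, FY, JQ, GM, IR, HJ, FR, IF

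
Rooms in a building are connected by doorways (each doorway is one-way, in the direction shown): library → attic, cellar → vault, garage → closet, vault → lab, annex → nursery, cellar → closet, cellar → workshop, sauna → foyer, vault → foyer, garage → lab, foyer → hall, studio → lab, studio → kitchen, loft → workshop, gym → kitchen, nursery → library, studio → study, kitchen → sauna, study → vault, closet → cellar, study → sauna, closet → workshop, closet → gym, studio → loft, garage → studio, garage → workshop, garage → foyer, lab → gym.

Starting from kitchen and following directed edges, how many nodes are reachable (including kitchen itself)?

4

BFS from kitchen visits: kitchen, sauna, foyer, hall
Reachable nodes: 4 of 18 total.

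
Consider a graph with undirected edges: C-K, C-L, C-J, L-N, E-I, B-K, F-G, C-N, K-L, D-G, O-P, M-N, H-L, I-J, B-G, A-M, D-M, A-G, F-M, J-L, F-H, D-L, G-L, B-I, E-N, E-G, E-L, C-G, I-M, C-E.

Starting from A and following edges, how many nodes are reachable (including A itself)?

BFS from A visits: A, M, G, N, I, F, D, L, E, C, B, J, H, K
Reachable nodes: 14 of 16 total.

14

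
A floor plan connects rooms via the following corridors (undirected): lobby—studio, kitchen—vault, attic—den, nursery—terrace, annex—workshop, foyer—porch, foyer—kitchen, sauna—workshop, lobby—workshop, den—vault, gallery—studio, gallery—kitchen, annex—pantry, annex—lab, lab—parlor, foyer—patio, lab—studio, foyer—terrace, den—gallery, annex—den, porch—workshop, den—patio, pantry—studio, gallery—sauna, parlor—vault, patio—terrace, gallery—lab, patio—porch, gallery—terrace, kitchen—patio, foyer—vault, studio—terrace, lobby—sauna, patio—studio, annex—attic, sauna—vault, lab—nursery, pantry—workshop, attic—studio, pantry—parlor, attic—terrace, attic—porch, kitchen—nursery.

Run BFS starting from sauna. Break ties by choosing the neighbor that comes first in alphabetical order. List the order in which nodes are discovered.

Visit sauna; enqueue gallery, lobby, vault, workshop → queue [gallery, lobby, vault, workshop]
Visit gallery; enqueue den, kitchen, lab, studio, terrace → queue [lobby, vault, workshop, den, kitchen, lab, studio, terrace]
Visit lobby → queue [vault, workshop, den, kitchen, lab, studio, terrace]
Visit vault; enqueue foyer, parlor → queue [workshop, den, kitchen, lab, studio, terrace, foyer, parlor]
Visit workshop; enqueue annex, pantry, porch → queue [den, kitchen, lab, studio, terrace, foyer, parlor, annex, pantry, porch]
Visit den; enqueue attic, patio → queue [kitchen, lab, studio, terrace, foyer, parlor, annex, pantry, porch, attic, patio]
Visit kitchen; enqueue nursery → queue [lab, studio, terrace, foyer, parlor, annex, pantry, porch, attic, patio, nursery]
Visit lab → queue [studio, terrace, foyer, parlor, annex, pantry, porch, attic, patio, nursery]
Visit studio → queue [terrace, foyer, parlor, annex, pantry, porch, attic, patio, nursery]
Visit terrace → queue [foyer, parlor, annex, pantry, porch, attic, patio, nursery]
Visit foyer → queue [parlor, annex, pantry, porch, attic, patio, nursery]
Visit parlor → queue [annex, pantry, porch, attic, patio, nursery]
Visit annex → queue [pantry, porch, attic, patio, nursery]
Visit pantry → queue [porch, attic, patio, nursery]
Visit porch → queue [attic, patio, nursery]
Visit attic → queue [patio, nursery]
Visit patio → queue [nursery]
Visit nursery → queue []

sauna, gallery, lobby, vault, workshop, den, kitchen, lab, studio, terrace, foyer, parlor, annex, pantry, porch, attic, patio, nursery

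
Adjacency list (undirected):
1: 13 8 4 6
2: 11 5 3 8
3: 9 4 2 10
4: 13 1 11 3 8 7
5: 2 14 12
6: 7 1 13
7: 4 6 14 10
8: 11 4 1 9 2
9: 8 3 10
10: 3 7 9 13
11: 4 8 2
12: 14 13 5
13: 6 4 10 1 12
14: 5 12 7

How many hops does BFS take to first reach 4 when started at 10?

Level 0: 10
Level 1: 3, 7, 9, 13
Level 2: 1, 2, 4, 6, 8, 12, 14
Level 3: 5, 11
4 first appears at level 2.

2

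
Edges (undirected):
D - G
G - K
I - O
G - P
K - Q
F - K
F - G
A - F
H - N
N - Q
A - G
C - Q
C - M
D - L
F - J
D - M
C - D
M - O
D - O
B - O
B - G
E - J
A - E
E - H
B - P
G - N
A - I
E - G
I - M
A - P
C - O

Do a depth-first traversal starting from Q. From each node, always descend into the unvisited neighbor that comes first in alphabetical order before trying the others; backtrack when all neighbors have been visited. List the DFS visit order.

Visit Q
Q → C
C → D
D → G
G → A
A → E
E → H
H → N
E → J
J → F
F → K
A → I
I → M
M → O
O → B
B → P
D → L

Q → C → D → G → A → E → H → N → J → F → K → I → M → O → B → P → L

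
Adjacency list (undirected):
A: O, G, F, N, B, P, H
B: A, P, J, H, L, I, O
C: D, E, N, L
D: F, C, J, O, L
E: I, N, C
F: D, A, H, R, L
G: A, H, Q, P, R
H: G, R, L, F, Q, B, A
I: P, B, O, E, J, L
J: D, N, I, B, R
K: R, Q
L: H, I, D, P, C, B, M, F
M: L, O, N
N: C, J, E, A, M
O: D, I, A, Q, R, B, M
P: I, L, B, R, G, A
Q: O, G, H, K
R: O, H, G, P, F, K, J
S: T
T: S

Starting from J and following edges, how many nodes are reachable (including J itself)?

BFS from J visits: J, D, N, I, B, R, F, C, O, L, E, A, M, P, H, G, K, Q
Reachable nodes: 18 of 20 total.

18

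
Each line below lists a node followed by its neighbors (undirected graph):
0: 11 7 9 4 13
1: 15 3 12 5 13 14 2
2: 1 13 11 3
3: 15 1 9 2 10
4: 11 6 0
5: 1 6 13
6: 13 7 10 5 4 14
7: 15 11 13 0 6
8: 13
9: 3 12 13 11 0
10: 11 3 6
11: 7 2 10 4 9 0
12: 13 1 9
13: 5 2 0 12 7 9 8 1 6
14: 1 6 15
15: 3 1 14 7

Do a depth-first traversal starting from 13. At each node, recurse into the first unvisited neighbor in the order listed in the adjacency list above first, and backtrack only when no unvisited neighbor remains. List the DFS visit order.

13 -> 5 -> 1 -> 15 -> 3 -> 9 -> 12 -> 11 -> 7 -> 0 -> 4 -> 6 -> 10 -> 14 -> 2 -> 8

Visit 13
13 → 5
5 → 1
1 → 15
15 → 3
3 → 9
9 → 12
9 → 11
11 → 7
7 → 0
0 → 4
4 → 6
6 → 10
6 → 14
11 → 2
13 → 8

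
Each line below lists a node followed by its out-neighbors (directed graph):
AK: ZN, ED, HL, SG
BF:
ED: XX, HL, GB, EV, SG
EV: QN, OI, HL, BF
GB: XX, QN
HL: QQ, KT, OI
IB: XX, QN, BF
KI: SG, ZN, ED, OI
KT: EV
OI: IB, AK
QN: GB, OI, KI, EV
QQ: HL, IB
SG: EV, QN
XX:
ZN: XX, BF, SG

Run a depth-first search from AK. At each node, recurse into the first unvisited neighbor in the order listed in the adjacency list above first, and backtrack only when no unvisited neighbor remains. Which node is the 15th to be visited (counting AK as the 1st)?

KT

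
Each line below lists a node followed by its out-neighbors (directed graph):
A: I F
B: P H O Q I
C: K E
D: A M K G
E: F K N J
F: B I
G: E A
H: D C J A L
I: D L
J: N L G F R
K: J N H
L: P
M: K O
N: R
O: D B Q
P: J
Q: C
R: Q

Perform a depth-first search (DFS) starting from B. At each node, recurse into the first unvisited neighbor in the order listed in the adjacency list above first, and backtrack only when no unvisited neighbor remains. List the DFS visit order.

Visit B
B → P
P → J
J → N
N → R
R → Q
Q → C
C → K
K → H
H → D
D → A
A → I
I → L
A → F
D → M
M → O
D → G
G → E

B, P, J, N, R, Q, C, K, H, D, A, I, L, F, M, O, G, E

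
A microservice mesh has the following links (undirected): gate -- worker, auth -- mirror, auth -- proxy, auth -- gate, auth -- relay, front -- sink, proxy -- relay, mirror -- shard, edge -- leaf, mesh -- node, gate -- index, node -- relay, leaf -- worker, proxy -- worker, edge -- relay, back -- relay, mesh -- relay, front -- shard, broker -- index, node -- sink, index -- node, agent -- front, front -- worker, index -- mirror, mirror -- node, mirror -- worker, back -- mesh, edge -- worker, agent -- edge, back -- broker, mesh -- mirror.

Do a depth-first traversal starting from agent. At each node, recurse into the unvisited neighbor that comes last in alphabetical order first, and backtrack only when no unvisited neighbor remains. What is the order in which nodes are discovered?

agent → front → worker → proxy → relay → node → sink → mirror → shard → mesh → back → broker → index → gate → auth → edge → leaf

Visit agent
agent → front
front → worker
worker → proxy
proxy → relay
relay → node
node → sink
node → mirror
mirror → shard
mirror → mesh
mesh → back
back → broker
broker → index
index → gate
gate → auth
relay → edge
edge → leaf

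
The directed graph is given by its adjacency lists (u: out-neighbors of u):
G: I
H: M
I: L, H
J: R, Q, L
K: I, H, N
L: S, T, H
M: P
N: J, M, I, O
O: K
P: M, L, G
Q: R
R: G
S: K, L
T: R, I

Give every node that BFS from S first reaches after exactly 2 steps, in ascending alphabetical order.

H, I, N, T

Level 0: S
Level 1: K, L
Level 2: H, I, N, T
Level 3: J, M, O, R
Level 4: G, P, Q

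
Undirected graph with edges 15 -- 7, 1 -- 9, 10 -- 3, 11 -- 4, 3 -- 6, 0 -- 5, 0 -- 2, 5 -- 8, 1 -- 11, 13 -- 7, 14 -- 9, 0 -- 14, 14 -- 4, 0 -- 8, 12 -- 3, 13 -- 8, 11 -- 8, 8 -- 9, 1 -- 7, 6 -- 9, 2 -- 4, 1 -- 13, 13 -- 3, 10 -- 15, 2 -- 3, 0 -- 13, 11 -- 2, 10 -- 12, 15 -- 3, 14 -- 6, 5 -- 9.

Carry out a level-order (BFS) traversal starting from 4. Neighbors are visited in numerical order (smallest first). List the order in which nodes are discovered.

4, 2, 11, 14, 0, 3, 1, 8, 6, 9, 5, 13, 10, 12, 15, 7

Visit 4; enqueue 2, 11, 14 → queue [2, 11, 14]
Visit 2; enqueue 0, 3 → queue [11, 14, 0, 3]
Visit 11; enqueue 1, 8 → queue [14, 0, 3, 1, 8]
Visit 14; enqueue 6, 9 → queue [0, 3, 1, 8, 6, 9]
Visit 0; enqueue 5, 13 → queue [3, 1, 8, 6, 9, 5, 13]
Visit 3; enqueue 10, 12, 15 → queue [1, 8, 6, 9, 5, 13, 10, 12, 15]
Visit 1; enqueue 7 → queue [8, 6, 9, 5, 13, 10, 12, 15, 7]
Visit 8 → queue [6, 9, 5, 13, 10, 12, 15, 7]
Visit 6 → queue [9, 5, 13, 10, 12, 15, 7]
Visit 9 → queue [5, 13, 10, 12, 15, 7]
Visit 5 → queue [13, 10, 12, 15, 7]
Visit 13 → queue [10, 12, 15, 7]
Visit 10 → queue [12, 15, 7]
Visit 12 → queue [15, 7]
Visit 15 → queue [7]
Visit 7 → queue []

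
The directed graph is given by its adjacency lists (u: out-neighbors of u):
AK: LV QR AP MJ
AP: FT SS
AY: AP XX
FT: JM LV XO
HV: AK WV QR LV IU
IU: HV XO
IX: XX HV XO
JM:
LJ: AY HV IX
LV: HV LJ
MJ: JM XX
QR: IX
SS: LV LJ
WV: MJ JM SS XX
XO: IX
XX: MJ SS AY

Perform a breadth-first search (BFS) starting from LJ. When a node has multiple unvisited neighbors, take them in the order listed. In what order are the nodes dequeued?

Visit LJ; enqueue AY, HV, IX → queue [AY, HV, IX]
Visit AY; enqueue AP, XX → queue [HV, IX, AP, XX]
Visit HV; enqueue AK, WV, QR, LV, IU → queue [IX, AP, XX, AK, WV, QR, LV, IU]
Visit IX; enqueue XO → queue [AP, XX, AK, WV, QR, LV, IU, XO]
Visit AP; enqueue FT, SS → queue [XX, AK, WV, QR, LV, IU, XO, FT, SS]
Visit XX; enqueue MJ → queue [AK, WV, QR, LV, IU, XO, FT, SS, MJ]
Visit AK → queue [WV, QR, LV, IU, XO, FT, SS, MJ]
Visit WV; enqueue JM → queue [QR, LV, IU, XO, FT, SS, MJ, JM]
Visit QR → queue [LV, IU, XO, FT, SS, MJ, JM]
Visit LV → queue [IU, XO, FT, SS, MJ, JM]
Visit IU → queue [XO, FT, SS, MJ, JM]
Visit XO → queue [FT, SS, MJ, JM]
Visit FT → queue [SS, MJ, JM]
Visit SS → queue [MJ, JM]
Visit MJ → queue [JM]
Visit JM → queue []

LJ AY HV IX AP XX AK WV QR LV IU XO FT SS MJ JM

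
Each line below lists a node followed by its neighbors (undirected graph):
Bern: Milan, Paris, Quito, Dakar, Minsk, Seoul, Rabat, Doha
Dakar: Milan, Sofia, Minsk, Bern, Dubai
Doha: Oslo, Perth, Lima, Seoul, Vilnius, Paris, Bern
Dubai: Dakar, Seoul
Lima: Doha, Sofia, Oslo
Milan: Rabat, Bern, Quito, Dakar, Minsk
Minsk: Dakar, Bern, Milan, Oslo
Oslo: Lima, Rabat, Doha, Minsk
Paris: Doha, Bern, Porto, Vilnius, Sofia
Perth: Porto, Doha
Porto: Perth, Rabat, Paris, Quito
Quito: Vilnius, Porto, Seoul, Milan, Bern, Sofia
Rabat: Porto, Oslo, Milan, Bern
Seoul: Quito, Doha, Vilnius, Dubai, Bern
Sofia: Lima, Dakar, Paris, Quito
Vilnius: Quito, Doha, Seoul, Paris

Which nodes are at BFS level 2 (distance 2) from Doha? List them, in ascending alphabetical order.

Level 0: Doha
Level 1: Bern, Lima, Oslo, Paris, Perth, Seoul, Vilnius
Level 2: Dakar, Dubai, Milan, Minsk, Porto, Quito, Rabat, Sofia

Dakar, Dubai, Milan, Minsk, Porto, Quito, Rabat, Sofia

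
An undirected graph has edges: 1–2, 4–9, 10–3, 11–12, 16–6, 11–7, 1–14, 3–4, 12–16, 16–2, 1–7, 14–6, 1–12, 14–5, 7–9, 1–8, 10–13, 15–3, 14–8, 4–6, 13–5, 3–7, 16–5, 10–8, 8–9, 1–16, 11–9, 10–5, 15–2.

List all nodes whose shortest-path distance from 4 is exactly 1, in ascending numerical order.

3, 6, 9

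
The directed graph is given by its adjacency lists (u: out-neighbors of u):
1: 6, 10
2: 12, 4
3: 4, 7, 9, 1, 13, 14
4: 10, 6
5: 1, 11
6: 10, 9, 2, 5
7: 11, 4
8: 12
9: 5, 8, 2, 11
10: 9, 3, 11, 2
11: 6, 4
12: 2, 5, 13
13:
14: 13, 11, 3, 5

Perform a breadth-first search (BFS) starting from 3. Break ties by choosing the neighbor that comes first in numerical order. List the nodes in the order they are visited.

3 -> 1 -> 4 -> 7 -> 9 -> 13 -> 14 -> 6 -> 10 -> 11 -> 2 -> 5 -> 8 -> 12

Visit 3; enqueue 1, 4, 7, 9, 13, 14 → queue [1, 4, 7, 9, 13, 14]
Visit 1; enqueue 6, 10 → queue [4, 7, 9, 13, 14, 6, 10]
Visit 4 → queue [7, 9, 13, 14, 6, 10]
Visit 7; enqueue 11 → queue [9, 13, 14, 6, 10, 11]
Visit 9; enqueue 2, 5, 8 → queue [13, 14, 6, 10, 11, 2, 5, 8]
Visit 13 → queue [14, 6, 10, 11, 2, 5, 8]
Visit 14 → queue [6, 10, 11, 2, 5, 8]
Visit 6 → queue [10, 11, 2, 5, 8]
Visit 10 → queue [11, 2, 5, 8]
Visit 11 → queue [2, 5, 8]
Visit 2; enqueue 12 → queue [5, 8, 12]
Visit 5 → queue [8, 12]
Visit 8 → queue [12]
Visit 12 → queue []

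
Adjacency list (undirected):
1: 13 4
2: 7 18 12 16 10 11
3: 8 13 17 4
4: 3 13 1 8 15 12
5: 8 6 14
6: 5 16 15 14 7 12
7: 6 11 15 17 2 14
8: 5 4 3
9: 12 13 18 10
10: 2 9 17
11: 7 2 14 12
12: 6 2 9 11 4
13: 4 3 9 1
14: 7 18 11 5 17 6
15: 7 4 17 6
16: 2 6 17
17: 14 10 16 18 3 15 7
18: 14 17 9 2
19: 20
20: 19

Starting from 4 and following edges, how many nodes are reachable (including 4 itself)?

18

BFS from 4 visits: 4, 1, 3, 8, 12, 13, 15, 17, 5, 2, 6, 9, 11, 7, 10, 14, 16, 18
Reachable nodes: 18 of 20 total.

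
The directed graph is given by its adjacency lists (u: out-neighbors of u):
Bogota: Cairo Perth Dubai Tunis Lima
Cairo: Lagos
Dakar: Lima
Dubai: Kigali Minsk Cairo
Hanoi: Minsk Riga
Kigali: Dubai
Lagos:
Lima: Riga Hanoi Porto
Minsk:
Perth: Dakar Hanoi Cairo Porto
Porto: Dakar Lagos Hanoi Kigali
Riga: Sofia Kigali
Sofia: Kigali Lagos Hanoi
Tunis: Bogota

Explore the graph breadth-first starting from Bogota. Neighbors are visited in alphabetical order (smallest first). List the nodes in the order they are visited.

Bogota, Cairo, Dubai, Lima, Perth, Tunis, Lagos, Kigali, Minsk, Hanoi, Porto, Riga, Dakar, Sofia

Visit Bogota; enqueue Cairo, Dubai, Lima, Perth, Tunis → queue [Cairo, Dubai, Lima, Perth, Tunis]
Visit Cairo; enqueue Lagos → queue [Dubai, Lima, Perth, Tunis, Lagos]
Visit Dubai; enqueue Kigali, Minsk → queue [Lima, Perth, Tunis, Lagos, Kigali, Minsk]
Visit Lima; enqueue Hanoi, Porto, Riga → queue [Perth, Tunis, Lagos, Kigali, Minsk, Hanoi, Porto, Riga]
Visit Perth; enqueue Dakar → queue [Tunis, Lagos, Kigali, Minsk, Hanoi, Porto, Riga, Dakar]
Visit Tunis → queue [Lagos, Kigali, Minsk, Hanoi, Porto, Riga, Dakar]
Visit Lagos → queue [Kigali, Minsk, Hanoi, Porto, Riga, Dakar]
Visit Kigali → queue [Minsk, Hanoi, Porto, Riga, Dakar]
Visit Minsk → queue [Hanoi, Porto, Riga, Dakar]
Visit Hanoi → queue [Porto, Riga, Dakar]
Visit Porto → queue [Riga, Dakar]
Visit Riga; enqueue Sofia → queue [Dakar, Sofia]
Visit Dakar → queue [Sofia]
Visit Sofia → queue []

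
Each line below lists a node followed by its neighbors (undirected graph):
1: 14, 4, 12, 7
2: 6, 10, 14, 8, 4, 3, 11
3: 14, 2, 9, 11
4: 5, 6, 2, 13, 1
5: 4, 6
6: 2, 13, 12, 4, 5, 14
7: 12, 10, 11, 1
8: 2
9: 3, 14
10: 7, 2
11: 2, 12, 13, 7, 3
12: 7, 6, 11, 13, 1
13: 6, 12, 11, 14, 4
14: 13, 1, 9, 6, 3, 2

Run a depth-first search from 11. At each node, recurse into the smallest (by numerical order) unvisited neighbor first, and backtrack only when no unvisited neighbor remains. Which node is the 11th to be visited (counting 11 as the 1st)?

Visit 11
11 → 2
2 → 3
3 → 9
9 → 14
14 → 1
1 → 4
4 → 5
5 → 6
6 → 12
12 → 7
7 → 10
12 → 13
2 → 8

Visit order: 11, 2, 3, 9, 14, 1, 4, 5, 6, 12, 7, 10, 13, 8

7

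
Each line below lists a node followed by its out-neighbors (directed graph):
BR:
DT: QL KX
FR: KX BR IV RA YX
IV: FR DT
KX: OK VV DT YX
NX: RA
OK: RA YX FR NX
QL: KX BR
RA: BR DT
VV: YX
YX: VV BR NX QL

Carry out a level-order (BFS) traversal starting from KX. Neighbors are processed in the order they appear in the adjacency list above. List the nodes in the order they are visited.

KX, OK, VV, DT, YX, RA, FR, NX, QL, BR, IV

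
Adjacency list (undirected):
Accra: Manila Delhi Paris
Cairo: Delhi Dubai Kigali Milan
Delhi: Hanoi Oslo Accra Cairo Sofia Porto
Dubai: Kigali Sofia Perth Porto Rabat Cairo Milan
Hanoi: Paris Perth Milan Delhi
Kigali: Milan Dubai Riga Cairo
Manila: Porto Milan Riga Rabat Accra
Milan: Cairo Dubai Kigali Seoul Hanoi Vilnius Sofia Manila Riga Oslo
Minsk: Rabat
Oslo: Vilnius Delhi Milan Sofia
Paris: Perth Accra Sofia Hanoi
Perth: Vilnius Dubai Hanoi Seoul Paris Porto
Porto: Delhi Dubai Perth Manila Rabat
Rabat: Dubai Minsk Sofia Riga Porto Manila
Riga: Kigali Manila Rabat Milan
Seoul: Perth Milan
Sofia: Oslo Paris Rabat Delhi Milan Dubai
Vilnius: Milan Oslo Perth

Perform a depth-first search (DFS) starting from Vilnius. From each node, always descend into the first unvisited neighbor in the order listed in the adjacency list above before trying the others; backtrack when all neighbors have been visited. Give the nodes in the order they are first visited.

Vilnius, Milan, Cairo, Delhi, Hanoi, Paris, Perth, Dubai, Kigali, Riga, Manila, Porto, Rabat, Minsk, Sofia, Oslo, Accra, Seoul

Visit Vilnius
Vilnius → Milan
Milan → Cairo
Cairo → Delhi
Delhi → Hanoi
Hanoi → Paris
Paris → Perth
Perth → Dubai
Dubai → Kigali
Kigali → Riga
Riga → Manila
Manila → Porto
Porto → Rabat
Rabat → Minsk
Rabat → Sofia
Sofia → Oslo
Manila → Accra
Perth → Seoul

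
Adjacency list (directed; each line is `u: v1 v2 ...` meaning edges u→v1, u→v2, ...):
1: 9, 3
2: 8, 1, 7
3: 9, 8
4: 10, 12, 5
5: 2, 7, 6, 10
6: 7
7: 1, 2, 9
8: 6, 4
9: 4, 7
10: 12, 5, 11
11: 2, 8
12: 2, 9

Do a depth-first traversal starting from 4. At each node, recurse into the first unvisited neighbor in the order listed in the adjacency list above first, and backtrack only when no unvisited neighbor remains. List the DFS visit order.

Visit 4
4 → 10
10 → 12
12 → 2
2 → 8
8 → 6
6 → 7
7 → 1
1 → 9
1 → 3
10 → 5
10 → 11

4 10 12 2 8 6 7 1 9 3 5 11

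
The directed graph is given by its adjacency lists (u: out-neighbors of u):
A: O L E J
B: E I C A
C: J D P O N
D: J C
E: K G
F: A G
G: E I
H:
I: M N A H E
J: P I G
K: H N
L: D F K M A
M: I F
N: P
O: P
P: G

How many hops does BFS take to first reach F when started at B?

3

Level 0: B
Level 1: A, C, E, I
Level 2: D, G, H, J, K, L, M, N, O, P
Level 3: F
F first appears at level 3.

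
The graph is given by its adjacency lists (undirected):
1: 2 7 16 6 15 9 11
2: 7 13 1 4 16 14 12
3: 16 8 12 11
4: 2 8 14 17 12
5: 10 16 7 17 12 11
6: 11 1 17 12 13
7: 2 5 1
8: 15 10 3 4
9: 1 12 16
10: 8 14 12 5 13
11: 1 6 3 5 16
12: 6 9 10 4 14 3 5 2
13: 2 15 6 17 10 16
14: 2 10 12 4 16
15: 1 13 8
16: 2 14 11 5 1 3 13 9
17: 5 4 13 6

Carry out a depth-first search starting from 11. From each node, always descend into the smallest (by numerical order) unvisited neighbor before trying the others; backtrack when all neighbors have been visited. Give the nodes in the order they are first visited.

Visit 11
11 → 1
1 → 2
2 → 4
4 → 8
8 → 3
3 → 12
12 → 5
5 → 7
5 → 10
10 → 13
13 → 6
6 → 17
13 → 15
13 → 16
16 → 9
16 → 14

11 -> 1 -> 2 -> 4 -> 8 -> 3 -> 12 -> 5 -> 7 -> 10 -> 13 -> 6 -> 17 -> 15 -> 16 -> 9 -> 14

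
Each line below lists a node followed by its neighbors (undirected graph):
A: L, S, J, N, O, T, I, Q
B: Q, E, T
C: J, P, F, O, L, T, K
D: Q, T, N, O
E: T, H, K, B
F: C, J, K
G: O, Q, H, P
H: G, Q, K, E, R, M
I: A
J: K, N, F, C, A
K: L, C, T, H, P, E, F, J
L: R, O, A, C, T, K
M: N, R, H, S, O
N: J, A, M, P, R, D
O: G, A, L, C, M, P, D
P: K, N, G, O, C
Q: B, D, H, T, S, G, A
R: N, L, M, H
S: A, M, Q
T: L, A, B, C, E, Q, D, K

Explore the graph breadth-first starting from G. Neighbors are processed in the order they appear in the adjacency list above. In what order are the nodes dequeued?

Visit G; enqueue O, Q, H, P → queue [O, Q, H, P]
Visit O; enqueue A, L, C, M, D → queue [Q, H, P, A, L, C, M, D]
Visit Q; enqueue B, T, S → queue [H, P, A, L, C, M, D, B, T, S]
Visit H; enqueue K, E, R → queue [P, A, L, C, M, D, B, T, S, K, E, R]
Visit P; enqueue N → queue [A, L, C, M, D, B, T, S, K, E, R, N]
Visit A; enqueue J, I → queue [L, C, M, D, B, T, S, K, E, R, N, J, I]
Visit L → queue [C, M, D, B, T, S, K, E, R, N, J, I]
Visit C; enqueue F → queue [M, D, B, T, S, K, E, R, N, J, I, F]
Visit M → queue [D, B, T, S, K, E, R, N, J, I, F]
Visit D → queue [B, T, S, K, E, R, N, J, I, F]
Visit B → queue [T, S, K, E, R, N, J, I, F]
Visit T → queue [S, K, E, R, N, J, I, F]
Visit S → queue [K, E, R, N, J, I, F]
Visit K → queue [E, R, N, J, I, F]
Visit E → queue [R, N, J, I, F]
Visit R → queue [N, J, I, F]
Visit N → queue [J, I, F]
Visit J → queue [I, F]
Visit I → queue [F]
Visit F → queue []

G -> O -> Q -> H -> P -> A -> L -> C -> M -> D -> B -> T -> S -> K -> E -> R -> N -> J -> I -> F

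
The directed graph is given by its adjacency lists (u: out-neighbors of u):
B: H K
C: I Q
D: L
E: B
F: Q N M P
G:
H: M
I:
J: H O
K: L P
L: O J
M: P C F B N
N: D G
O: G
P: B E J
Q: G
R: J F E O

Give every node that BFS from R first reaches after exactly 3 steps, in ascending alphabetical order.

Level 0: R
Level 1: E, F, J, O
Level 2: B, G, H, M, N, P, Q
Level 3: C, D, K
Level 4: I, L

C, D, K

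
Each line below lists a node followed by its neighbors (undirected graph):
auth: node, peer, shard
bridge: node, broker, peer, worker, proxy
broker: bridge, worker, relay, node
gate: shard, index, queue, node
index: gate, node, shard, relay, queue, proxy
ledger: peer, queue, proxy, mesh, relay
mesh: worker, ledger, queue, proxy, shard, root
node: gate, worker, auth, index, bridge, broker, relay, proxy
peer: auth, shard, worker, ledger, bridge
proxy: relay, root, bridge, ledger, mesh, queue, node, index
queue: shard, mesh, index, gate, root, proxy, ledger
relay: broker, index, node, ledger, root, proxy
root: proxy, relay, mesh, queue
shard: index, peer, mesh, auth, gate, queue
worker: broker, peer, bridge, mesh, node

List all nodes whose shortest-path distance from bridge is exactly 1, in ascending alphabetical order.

broker, node, peer, proxy, worker

Level 0: bridge
Level 1: broker, node, peer, proxy, worker
Level 2: auth, gate, index, ledger, mesh, queue, relay, root, shard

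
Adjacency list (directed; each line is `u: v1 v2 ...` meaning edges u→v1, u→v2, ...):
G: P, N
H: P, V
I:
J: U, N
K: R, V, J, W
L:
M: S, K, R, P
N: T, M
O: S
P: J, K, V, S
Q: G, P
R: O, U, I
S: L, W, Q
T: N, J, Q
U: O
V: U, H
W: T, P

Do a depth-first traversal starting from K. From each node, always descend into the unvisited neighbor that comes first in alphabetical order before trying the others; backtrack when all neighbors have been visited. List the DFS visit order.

Visit K
K → J
J → N
N → M
M → P
P → S
S → L
S → Q
Q → G
S → W
W → T
P → V
V → H
V → U
U → O
M → R
R → I

K, J, N, M, P, S, L, Q, G, W, T, V, H, U, O, R, I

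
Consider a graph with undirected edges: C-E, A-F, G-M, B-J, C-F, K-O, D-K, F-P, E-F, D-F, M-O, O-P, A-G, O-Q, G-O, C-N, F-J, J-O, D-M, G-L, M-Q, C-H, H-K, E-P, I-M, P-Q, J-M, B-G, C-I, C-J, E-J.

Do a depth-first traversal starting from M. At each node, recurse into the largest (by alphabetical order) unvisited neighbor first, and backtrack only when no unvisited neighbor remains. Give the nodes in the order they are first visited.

M, Q, P, O, K, H, C, N, J, F, E, D, A, G, L, B, I

Visit M
M → Q
Q → P
P → O
O → K
K → H
H → C
C → N
C → J
J → F
F → E
F → D
F → A
A → G
G → L
G → B
C → I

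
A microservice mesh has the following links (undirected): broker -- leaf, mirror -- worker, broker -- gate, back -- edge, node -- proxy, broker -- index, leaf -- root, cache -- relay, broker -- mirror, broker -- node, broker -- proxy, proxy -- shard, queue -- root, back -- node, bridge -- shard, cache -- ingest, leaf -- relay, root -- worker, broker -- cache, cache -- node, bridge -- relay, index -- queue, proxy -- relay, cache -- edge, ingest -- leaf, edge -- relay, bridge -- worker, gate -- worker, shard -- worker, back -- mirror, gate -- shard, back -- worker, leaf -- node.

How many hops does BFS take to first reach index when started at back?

3

Level 0: back
Level 1: edge, mirror, node, worker
Level 2: bridge, broker, cache, gate, leaf, proxy, relay, root, shard
Level 3: index, ingest, queue
index first appears at level 3.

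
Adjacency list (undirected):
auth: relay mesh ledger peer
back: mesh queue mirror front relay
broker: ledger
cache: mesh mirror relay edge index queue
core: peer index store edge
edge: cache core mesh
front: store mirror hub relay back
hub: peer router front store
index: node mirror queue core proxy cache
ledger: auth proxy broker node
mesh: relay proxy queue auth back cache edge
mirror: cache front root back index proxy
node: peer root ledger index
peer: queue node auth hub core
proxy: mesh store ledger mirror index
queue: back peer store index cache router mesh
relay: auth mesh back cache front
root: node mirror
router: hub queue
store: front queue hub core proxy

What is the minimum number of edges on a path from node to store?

Level 0: node
Level 1: index, ledger, peer, root
Level 2: auth, broker, cache, core, hub, mirror, proxy, queue
Level 3: back, edge, front, mesh, relay, router, store
store first appears at level 3.

3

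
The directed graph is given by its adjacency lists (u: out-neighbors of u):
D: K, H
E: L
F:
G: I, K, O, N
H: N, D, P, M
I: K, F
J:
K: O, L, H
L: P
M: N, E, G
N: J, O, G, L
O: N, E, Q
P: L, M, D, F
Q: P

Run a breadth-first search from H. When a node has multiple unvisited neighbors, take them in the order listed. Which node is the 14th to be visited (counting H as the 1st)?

Visit H; enqueue N, D, P, M → queue [N, D, P, M]
Visit N; enqueue J, O, G, L → queue [D, P, M, J, O, G, L]
Visit D; enqueue K → queue [P, M, J, O, G, L, K]
Visit P; enqueue F → queue [M, J, O, G, L, K, F]
Visit M; enqueue E → queue [J, O, G, L, K, F, E]
Visit J → queue [O, G, L, K, F, E]
Visit O; enqueue Q → queue [G, L, K, F, E, Q]
Visit G; enqueue I → queue [L, K, F, E, Q, I]
Visit L → queue [K, F, E, Q, I]
Visit K → queue [F, E, Q, I]
Visit F → queue [E, Q, I]
Visit E → queue [Q, I]
Visit Q → queue [I]
Visit I → queue []

Visit order: H, N, D, P, M, J, O, G, L, K, F, E, Q, I

I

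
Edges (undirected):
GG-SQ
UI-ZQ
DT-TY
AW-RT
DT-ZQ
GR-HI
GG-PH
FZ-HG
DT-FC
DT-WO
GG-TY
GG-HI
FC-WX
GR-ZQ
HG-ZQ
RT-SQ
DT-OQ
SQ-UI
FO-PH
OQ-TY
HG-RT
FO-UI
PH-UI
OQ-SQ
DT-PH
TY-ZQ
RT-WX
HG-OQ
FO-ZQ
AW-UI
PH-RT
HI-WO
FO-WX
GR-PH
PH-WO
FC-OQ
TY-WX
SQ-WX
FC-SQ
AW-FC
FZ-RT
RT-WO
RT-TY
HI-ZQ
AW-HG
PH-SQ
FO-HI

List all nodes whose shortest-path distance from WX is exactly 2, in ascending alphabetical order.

AW, DT, FZ, GG, HG, HI, OQ, PH, UI, WO, ZQ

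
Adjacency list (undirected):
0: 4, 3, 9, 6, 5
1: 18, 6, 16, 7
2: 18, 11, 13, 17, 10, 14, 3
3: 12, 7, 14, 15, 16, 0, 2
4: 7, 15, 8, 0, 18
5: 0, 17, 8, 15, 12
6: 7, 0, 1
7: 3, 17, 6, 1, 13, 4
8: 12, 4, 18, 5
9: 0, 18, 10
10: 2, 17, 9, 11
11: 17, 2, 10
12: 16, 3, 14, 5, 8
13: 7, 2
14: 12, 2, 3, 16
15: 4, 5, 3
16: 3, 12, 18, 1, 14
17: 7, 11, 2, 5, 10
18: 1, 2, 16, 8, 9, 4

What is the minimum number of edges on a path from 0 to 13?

Level 0: 0
Level 1: 3, 4, 5, 6, 9
Level 2: 1, 2, 7, 8, 10, 12, 14, 15, 16, 17, 18
Level 3: 11, 13
13 first appears at level 3.

3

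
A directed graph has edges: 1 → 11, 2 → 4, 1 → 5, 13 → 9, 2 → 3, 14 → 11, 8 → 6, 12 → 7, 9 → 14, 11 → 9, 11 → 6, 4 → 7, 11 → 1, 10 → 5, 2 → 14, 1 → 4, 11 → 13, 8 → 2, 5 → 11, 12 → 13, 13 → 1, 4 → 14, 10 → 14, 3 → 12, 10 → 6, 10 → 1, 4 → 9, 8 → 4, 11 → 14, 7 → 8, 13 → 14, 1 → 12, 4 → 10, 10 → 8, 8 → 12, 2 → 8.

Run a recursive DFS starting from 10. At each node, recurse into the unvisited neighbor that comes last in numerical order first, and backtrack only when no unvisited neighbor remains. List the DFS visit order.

10, 14, 11, 13, 9, 1, 12, 7, 8, 6, 4, 2, 3, 5

Visit 10
10 → 14
14 → 11
11 → 13
13 → 9
13 → 1
1 → 12
12 → 7
7 → 8
8 → 6
8 → 4
8 → 2
2 → 3
1 → 5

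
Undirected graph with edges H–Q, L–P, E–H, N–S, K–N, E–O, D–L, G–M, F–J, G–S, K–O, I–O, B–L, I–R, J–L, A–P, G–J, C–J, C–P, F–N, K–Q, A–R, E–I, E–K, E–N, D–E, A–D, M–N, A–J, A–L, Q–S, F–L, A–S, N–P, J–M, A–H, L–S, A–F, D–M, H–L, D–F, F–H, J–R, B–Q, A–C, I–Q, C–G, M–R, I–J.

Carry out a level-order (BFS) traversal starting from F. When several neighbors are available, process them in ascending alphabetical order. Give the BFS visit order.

F → A → D → H → J → L → N → C → P → R → S → E → M → Q → G → I → B → K → O

Visit F; enqueue A, D, H, J, L, N → queue [A, D, H, J, L, N]
Visit A; enqueue C, P, R, S → queue [D, H, J, L, N, C, P, R, S]
Visit D; enqueue E, M → queue [H, J, L, N, C, P, R, S, E, M]
Visit H; enqueue Q → queue [J, L, N, C, P, R, S, E, M, Q]
Visit J; enqueue G, I → queue [L, N, C, P, R, S, E, M, Q, G, I]
Visit L; enqueue B → queue [N, C, P, R, S, E, M, Q, G, I, B]
Visit N; enqueue K → queue [C, P, R, S, E, M, Q, G, I, B, K]
Visit C → queue [P, R, S, E, M, Q, G, I, B, K]
Visit P → queue [R, S, E, M, Q, G, I, B, K]
Visit R → queue [S, E, M, Q, G, I, B, K]
Visit S → queue [E, M, Q, G, I, B, K]
Visit E; enqueue O → queue [M, Q, G, I, B, K, O]
Visit M → queue [Q, G, I, B, K, O]
Visit Q → queue [G, I, B, K, O]
Visit G → queue [I, B, K, O]
Visit I → queue [B, K, O]
Visit B → queue [K, O]
Visit K → queue [O]
Visit O → queue []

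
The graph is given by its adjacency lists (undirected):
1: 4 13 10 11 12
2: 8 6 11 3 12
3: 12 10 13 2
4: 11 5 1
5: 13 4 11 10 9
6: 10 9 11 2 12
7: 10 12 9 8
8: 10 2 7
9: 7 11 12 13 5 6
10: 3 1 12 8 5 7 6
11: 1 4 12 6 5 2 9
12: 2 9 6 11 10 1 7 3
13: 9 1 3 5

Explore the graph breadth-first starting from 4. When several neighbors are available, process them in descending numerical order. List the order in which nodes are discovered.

4 → 11 → 5 → 1 → 12 → 9 → 6 → 2 → 13 → 10 → 7 → 3 → 8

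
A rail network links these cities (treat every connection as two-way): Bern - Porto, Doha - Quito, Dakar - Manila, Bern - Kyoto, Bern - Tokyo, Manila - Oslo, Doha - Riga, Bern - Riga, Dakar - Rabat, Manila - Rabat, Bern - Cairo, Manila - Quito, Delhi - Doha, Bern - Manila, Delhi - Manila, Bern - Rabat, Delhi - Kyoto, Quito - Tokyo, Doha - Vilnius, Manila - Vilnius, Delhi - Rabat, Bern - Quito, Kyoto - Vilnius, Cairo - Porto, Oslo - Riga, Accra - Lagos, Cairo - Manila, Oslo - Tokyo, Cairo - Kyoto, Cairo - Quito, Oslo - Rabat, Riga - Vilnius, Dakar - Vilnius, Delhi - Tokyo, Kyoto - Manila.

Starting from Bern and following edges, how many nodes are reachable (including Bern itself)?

14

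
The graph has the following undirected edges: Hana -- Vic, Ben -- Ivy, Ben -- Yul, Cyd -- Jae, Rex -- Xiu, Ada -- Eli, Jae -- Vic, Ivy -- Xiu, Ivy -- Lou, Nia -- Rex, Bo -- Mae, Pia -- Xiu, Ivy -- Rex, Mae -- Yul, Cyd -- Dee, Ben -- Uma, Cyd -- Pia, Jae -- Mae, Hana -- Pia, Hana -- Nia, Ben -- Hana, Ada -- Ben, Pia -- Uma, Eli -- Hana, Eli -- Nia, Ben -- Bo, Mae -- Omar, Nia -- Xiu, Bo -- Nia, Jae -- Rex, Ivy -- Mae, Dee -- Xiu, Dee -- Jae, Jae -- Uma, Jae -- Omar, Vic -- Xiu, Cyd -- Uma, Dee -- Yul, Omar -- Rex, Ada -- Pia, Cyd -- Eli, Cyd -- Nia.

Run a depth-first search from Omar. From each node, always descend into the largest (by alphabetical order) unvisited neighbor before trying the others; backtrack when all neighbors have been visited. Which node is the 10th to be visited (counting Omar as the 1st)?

Eli

Visit Omar
Omar → Rex
Rex → Xiu
Xiu → Vic
Vic → Jae
Jae → Uma
Uma → Pia
Pia → Hana
Hana → Nia
Nia → Eli
Eli → Cyd
Cyd → Dee
Dee → Yul
Yul → Mae
Mae → Ivy
Ivy → Lou
Ivy → Ben
Ben → Bo
Ben → Ada

Visit order: Omar, Rex, Xiu, Vic, Jae, Uma, Pia, Hana, Nia, Eli, Cyd, Dee, Yul, Mae, Ivy, Lou, Ben, Bo, Ada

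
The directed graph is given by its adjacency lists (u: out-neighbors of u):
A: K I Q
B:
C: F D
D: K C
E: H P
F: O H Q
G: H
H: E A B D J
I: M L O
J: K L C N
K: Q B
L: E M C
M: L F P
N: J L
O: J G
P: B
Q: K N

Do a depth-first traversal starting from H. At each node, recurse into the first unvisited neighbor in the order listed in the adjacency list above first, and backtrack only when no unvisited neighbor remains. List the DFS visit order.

Visit H
H → E
E → P
P → B
H → A
A → K
K → Q
Q → N
N → J
J → L
L → M
M → F
F → O
O → G
L → C
C → D
A → I

H, E, P, B, A, K, Q, N, J, L, M, F, O, G, C, D, I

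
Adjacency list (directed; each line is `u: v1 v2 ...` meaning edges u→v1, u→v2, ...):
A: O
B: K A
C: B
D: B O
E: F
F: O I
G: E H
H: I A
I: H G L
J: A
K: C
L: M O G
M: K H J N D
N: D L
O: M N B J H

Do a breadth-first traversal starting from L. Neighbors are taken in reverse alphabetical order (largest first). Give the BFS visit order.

L, O, M, G, N, J, H, B, K, D, E, A, I, C, F

Visit L; enqueue O, M, G → queue [O, M, G]
Visit O; enqueue N, J, H, B → queue [M, G, N, J, H, B]
Visit M; enqueue K, D → queue [G, N, J, H, B, K, D]
Visit G; enqueue E → queue [N, J, H, B, K, D, E]
Visit N → queue [J, H, B, K, D, E]
Visit J; enqueue A → queue [H, B, K, D, E, A]
Visit H; enqueue I → queue [B, K, D, E, A, I]
Visit B → queue [K, D, E, A, I]
Visit K; enqueue C → queue [D, E, A, I, C]
Visit D → queue [E, A, I, C]
Visit E; enqueue F → queue [A, I, C, F]
Visit A → queue [I, C, F]
Visit I → queue [C, F]
Visit C → queue [F]
Visit F → queue []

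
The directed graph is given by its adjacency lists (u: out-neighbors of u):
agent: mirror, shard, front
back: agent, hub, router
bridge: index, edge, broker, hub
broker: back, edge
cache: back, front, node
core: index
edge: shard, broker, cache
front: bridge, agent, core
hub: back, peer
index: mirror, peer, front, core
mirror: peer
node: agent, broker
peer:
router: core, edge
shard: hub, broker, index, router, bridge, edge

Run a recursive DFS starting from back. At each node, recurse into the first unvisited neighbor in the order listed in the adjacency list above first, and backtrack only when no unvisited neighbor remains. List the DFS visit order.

back → agent → mirror → peer → shard → hub → broker → edge → cache → front → bridge → index → core → node → router

Visit back
back → agent
agent → mirror
mirror → peer
agent → shard
shard → hub
shard → broker
broker → edge
edge → cache
cache → front
front → bridge
bridge → index
index → core
cache → node
shard → router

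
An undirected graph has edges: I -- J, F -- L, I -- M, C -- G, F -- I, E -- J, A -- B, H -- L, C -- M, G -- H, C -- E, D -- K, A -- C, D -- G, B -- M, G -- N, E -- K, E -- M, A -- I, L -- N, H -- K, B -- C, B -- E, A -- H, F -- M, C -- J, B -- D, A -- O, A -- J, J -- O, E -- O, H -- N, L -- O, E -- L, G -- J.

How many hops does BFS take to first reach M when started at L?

Level 0: L
Level 1: E, F, H, N, O
Level 2: A, B, C, G, I, J, K, M
Level 3: D
M first appears at level 2.

2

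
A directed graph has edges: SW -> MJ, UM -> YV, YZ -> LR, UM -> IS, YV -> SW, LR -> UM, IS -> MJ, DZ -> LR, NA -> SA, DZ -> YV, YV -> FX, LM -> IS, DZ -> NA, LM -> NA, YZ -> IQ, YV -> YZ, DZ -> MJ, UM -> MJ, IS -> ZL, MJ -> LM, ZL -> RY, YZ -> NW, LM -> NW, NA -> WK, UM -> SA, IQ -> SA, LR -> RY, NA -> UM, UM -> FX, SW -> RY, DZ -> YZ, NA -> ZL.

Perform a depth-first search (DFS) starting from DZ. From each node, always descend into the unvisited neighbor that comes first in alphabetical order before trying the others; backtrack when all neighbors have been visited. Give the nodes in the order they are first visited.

Visit DZ
DZ → LR
LR → RY
LR → UM
UM → FX
UM → IS
IS → MJ
MJ → LM
LM → NA
NA → SA
NA → WK
NA → ZL
LM → NW
UM → YV
YV → SW
YV → YZ
YZ → IQ

DZ LR RY UM FX IS MJ LM NA SA WK ZL NW YV SW YZ IQ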